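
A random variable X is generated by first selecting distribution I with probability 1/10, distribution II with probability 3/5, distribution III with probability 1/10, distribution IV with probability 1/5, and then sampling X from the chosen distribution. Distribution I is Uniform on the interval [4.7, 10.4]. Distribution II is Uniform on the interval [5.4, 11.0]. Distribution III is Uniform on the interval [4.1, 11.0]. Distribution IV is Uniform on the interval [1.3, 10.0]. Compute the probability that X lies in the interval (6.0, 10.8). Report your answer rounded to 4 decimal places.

Conditional on each component, P(6.0 < X < 10.8): I: 0.77193; II: 0.857143; III: 0.695652; IV: 0.45977.
By total probability, P(6.0 < X < 10.8) = 0.1·0.77193 + 0.6·0.857143 + 0.1·0.695652 + 0.2·0.45977 = 0.752998.

0.7530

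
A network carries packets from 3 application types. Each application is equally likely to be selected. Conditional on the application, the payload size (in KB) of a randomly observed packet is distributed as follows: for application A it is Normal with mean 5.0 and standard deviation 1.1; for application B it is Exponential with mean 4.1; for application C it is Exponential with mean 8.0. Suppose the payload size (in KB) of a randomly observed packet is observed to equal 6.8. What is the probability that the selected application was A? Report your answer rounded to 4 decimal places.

Likelihoods f(6.8 | ·): A: 0.0950748; B: 0.0464433; C: 0.0534269.
Posterior ∝ prior × likelihood. Numerator for A: 0.333333·0.0950748 = 0.0316916.
Normalizing constant: 0.333333·0.0950748 + 0.333333·0.0464433 + 0.333333·0.0534269 = 0.0649816.
P(A | observation) = 0.0316916 / 0.0649816 = 0.487701.

0.4877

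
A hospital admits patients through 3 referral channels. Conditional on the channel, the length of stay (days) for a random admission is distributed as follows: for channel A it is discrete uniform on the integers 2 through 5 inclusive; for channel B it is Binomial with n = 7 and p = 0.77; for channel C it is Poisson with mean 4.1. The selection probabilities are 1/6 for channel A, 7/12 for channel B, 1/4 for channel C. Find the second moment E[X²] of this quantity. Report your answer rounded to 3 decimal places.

25.148

For each component E[X²] = Var + (mean)², giving A: 13.5; B: 30.2918; C: 20.91.
Overall E[X²] = 0.166667·13.5 + 0.583333·30.2918 + 0.25·20.91 = 25.1477.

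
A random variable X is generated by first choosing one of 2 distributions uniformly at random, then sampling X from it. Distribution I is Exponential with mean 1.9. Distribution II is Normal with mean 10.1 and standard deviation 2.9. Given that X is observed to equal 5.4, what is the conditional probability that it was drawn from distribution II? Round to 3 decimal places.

0.547

Likelihoods f(5.4 | ·): I: 0.0306857; II: 0.0369952.
Posterior ∝ prior × likelihood. Numerator for II: 0.5·0.0369952 = 0.0184976.
Normalizing constant: 0.5·0.0306857 + 0.5·0.0369952 = 0.0338404.
P(II | observation) = 0.0184976 / 0.0338404 = 0.546612.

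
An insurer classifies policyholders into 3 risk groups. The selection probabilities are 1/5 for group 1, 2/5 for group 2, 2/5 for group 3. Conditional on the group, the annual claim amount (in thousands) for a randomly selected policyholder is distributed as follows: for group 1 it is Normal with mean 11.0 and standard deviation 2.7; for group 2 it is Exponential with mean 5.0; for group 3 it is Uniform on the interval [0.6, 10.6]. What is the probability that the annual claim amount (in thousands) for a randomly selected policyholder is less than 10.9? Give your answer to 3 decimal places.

0.852

Conditional on each group, P(X < 10.9): 1: 0.485228; 2: 0.886958; 3: 1.
By total probability, P(X < 10.9) = 0.2·0.485228 + 0.4·0.886958 + 0.4·1 = 0.851829.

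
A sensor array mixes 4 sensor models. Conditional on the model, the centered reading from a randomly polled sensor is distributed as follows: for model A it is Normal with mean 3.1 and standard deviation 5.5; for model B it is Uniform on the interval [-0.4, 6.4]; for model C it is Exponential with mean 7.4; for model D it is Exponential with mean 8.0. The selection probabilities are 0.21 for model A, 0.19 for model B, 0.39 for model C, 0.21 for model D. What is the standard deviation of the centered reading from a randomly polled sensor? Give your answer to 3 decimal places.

Per component, A: μ=3.1, E[X²]=39.86; B: μ=3, E[X²]=12.8533; C: μ=7.4, E[X²]=109.52; D: μ=8, E[X²]=128.
E[X] = 0.21·3.1 + 0.19·3 + 0.39·7.4 + 0.21·8 = 5.787.
E[X²] = 0.21·39.86 + 0.19·12.8533 + 0.39·109.52 + 0.21·128 = 80.4055.
Var(X) = E[X²] − (E[X])² = 80.4055 − 33.4894 = 46.9162.
SD(X) = √46.9162 = 6.84954.

6.850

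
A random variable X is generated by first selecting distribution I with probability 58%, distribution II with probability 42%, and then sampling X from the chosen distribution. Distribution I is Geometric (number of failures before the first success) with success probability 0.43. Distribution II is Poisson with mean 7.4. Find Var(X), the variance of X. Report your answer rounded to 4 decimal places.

Per component, I: μ=1.32558, E[X²]=4.83991; II: μ=7.4, E[X²]=62.16.
E[X] = 0.58·1.32558 + 0.42·7.4 = 3.87684.
E[X²] = 0.58·4.83991 + 0.42·62.16 = 28.9143.
Var(X) = E[X²] − (E[X])² = 28.9143 − 15.0299 = 13.8845.

13.8845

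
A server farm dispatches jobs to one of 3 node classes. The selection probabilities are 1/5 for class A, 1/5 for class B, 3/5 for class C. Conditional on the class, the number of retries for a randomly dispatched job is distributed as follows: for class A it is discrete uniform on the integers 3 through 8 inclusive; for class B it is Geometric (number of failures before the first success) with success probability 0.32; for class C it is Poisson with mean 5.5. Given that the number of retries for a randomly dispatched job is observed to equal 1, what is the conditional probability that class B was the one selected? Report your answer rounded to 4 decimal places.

0.7634

Likelihoods P(X=1 | ·): A: 0; B: 0.2176; C: 0.0224772.
Posterior ∝ prior × likelihood. Numerator for B: 0.2·0.2176 = 0.04352.
Normalizing constant: 0.2·0 + 0.2·0.2176 + 0.6·0.0224772 = 0.0570063.
P(B | observation) = 0.04352 / 0.0570063 = 0.763424.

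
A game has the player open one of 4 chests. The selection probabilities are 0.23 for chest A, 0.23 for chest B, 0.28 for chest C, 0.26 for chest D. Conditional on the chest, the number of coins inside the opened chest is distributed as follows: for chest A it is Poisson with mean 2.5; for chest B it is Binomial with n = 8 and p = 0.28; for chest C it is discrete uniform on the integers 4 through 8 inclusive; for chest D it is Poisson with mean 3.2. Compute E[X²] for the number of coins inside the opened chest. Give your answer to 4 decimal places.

For each component E[X²] = Var + (mean)², giving A: 8.75; B: 6.6304; C: 38; D: 13.44.
Overall E[X²] = 0.23·8.75 + 0.23·6.6304 + 0.28·38 + 0.26·13.44 = 17.6719.

17.6719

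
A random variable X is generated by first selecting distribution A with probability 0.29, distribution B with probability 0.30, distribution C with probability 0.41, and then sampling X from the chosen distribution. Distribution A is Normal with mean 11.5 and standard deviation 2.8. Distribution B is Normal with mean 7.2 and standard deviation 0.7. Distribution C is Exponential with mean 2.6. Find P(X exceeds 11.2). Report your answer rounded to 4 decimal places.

0.1629

Conditional on each component, P(X > 11.2): A: 0.542662; B: 5.50829e-09; C: 0.0134646.
By total probability, P(X > 11.2) = 0.29·0.542662 + 0.3·5.50829e-09 + 0.41·0.0134646 = 0.162893.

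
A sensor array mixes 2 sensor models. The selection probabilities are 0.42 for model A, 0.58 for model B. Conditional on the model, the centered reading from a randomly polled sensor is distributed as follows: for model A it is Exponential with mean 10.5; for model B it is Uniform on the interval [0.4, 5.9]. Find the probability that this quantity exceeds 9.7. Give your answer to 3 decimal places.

Conditional on each model, P(X > 9.7): A: 0.397004; B: 0.
By total probability, P(X > 9.7) = 0.42·0.397004 + 0.58·0 = 0.166742.

0.167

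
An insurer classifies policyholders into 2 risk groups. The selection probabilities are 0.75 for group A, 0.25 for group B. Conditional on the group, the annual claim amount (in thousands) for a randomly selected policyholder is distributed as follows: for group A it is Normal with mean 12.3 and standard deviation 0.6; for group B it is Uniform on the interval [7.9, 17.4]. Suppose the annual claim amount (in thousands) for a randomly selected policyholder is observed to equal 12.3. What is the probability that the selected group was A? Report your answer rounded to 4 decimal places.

Likelihoods f(12.3 | ·): A: 0.664904; B: 0.105263.
Posterior ∝ prior × likelihood. Numerator for A: 0.75·0.664904 = 0.498678.
Normalizing constant: 0.75·0.664904 + 0.25·0.105263 = 0.524994.
P(A | observation) = 0.498678 / 0.524994 = 0.949874.

0.9499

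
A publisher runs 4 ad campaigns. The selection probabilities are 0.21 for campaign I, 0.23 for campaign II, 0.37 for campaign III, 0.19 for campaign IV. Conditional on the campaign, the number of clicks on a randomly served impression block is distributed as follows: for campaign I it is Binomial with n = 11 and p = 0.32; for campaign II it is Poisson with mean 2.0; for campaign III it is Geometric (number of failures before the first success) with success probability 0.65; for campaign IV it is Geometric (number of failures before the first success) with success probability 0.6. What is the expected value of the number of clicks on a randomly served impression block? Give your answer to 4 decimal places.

1.5251

Component means — I: 3.52; II: 2; III: 0.538462; IV: 0.666667.
E[X] = 0.21·3.52 + 0.23·2 + 0.37·0.538462 + 0.19·0.666667 = 1.5251.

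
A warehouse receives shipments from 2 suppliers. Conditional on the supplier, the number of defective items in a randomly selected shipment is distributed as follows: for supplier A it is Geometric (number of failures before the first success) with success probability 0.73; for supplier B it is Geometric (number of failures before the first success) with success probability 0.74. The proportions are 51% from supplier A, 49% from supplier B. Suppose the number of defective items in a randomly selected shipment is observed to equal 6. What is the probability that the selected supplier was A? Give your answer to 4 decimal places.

0.5629

Likelihoods P(X=6 | ·): A: 0.000282817; B: 0.000228598.
Posterior ∝ prior × likelihood. Numerator for A: 0.51·0.000282817 = 0.000144237.
Normalizing constant: 0.51·0.000282817 + 0.49·0.000228598 = 0.00025625.
P(A | observation) = 0.000144237 / 0.00025625 = 0.562876.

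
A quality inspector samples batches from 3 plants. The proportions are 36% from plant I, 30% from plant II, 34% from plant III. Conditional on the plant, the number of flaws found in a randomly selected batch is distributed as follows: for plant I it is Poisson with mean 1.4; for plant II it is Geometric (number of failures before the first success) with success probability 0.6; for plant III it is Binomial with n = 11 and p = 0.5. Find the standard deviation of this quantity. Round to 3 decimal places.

Per component, I: μ=1.4, E[X²]=3.36; II: μ=0.666667, E[X²]=1.55556; III: μ=5.5, E[X²]=33.
E[X] = 0.36·1.4 + 0.3·0.666667 + 0.34·5.5 = 2.574.
E[X²] = 0.36·3.36 + 0.3·1.55556 + 0.34·33 = 12.8963.
Var(X) = E[X²] − (E[X])² = 12.8963 − 6.62548 = 6.27079.
SD(X) = √6.27079 = 2.50415.

2.504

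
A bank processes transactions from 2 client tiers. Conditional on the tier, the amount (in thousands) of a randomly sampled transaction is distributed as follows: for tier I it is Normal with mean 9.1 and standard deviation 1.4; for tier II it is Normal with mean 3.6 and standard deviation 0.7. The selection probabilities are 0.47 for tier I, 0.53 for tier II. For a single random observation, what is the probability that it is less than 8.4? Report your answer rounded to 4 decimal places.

0.6750

Conditional on each tier, P(X < 8.4): I: 0.308538; II: 1.
By total probability, P(X < 8.4) = 0.47·0.308538 + 0.53·1 = 0.675013.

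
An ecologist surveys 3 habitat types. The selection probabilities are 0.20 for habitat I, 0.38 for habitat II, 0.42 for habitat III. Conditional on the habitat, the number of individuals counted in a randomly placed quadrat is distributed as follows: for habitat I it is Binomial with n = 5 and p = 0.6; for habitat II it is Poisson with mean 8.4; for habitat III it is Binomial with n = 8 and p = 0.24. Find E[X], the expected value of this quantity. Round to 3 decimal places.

Component means — I: 3; II: 8.4; III: 1.92.
E[X] = 0.2·3 + 0.38·8.4 + 0.42·1.92 = 4.5984.

4.598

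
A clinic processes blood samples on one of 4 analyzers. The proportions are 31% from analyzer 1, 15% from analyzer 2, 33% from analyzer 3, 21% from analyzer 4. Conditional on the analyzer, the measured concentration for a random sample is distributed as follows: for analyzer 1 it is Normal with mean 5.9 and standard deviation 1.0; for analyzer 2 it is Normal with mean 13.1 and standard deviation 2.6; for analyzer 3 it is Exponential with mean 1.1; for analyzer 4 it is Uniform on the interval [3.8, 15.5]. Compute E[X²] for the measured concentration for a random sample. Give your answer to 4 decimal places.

For each component E[X²] = Var + (mean)², giving 1: 35.81; 2: 178.37; 3: 2.42; 4: 104.53.
Overall E[X²] = 0.31·35.81 + 0.15·178.37 + 0.33·2.42 + 0.21·104.53 = 60.6065.

60.6065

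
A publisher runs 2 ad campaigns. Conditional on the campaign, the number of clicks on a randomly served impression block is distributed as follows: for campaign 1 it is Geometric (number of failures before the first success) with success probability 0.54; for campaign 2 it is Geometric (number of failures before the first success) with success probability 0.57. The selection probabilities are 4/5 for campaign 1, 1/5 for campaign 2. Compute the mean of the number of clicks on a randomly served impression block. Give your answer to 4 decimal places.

Component means — 1: 0.851852; 2: 0.754386.
E[X] = 0.8·0.851852 + 0.2·0.754386 = 0.832359.

0.8324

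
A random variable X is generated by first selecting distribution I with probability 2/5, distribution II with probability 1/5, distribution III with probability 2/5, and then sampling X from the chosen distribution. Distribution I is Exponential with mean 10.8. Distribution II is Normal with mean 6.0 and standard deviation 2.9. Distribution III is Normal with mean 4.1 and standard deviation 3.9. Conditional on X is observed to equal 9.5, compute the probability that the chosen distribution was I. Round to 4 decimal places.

Likelihoods f(9.5 | ·): I: 0.0384201; II: 0.0664073; III: 0.0392229.
Posterior ∝ prior × likelihood. Numerator for I: 0.4·0.0384201 = 0.015368.
Normalizing constant: 0.4·0.0384201 + 0.2·0.0664073 + 0.4·0.0392229 = 0.0443386.
P(I | observation) = 0.015368 / 0.0443386 = 0.346606.

0.3466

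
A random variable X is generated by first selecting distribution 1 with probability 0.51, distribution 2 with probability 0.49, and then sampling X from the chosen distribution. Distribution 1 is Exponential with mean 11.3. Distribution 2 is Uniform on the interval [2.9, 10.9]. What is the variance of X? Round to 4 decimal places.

Per component, 1: μ=11.3, E[X²]=255.38; 2: μ=6.9, E[X²]=52.9433.
E[X] = 0.51·11.3 + 0.49·6.9 = 9.144.
E[X²] = 0.51·255.38 + 0.49·52.9433 = 156.186.
Var(X) = E[X²] − (E[X])² = 156.186 − 83.6127 = 72.5733.

72.5733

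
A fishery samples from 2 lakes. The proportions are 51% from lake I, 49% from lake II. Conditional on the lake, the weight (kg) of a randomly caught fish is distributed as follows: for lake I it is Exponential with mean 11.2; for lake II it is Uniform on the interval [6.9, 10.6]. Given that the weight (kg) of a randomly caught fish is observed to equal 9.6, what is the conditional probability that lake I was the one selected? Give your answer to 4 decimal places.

Likelihoods f(9.6 | ·): I: 0.0378904; II: 0.27027.
Posterior ∝ prior × likelihood. Numerator for I: 0.51·0.0378904 = 0.0193241.
Normalizing constant: 0.51·0.0378904 + 0.49·0.27027 = 0.151757.
P(I | observation) = 0.0193241 / 0.151757 = 0.127336.

0.1273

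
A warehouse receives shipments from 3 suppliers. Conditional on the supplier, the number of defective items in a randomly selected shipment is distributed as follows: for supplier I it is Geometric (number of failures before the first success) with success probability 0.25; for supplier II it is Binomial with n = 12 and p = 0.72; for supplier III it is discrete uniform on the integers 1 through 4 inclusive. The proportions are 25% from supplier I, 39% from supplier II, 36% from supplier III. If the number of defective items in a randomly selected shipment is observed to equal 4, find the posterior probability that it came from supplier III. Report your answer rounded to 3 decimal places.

0.805

Likelihoods P(X=4 | ·): I: 0.0791016; II: 0.00502573; III: 0.25.
Posterior ∝ prior × likelihood. Numerator for III: 0.36·0.25 = 0.09.
Normalizing constant: 0.25·0.0791016 + 0.39·0.00502573 + 0.36·0.25 = 0.111735.
P(III | observation) = 0.09 / 0.111735 = 0.805474.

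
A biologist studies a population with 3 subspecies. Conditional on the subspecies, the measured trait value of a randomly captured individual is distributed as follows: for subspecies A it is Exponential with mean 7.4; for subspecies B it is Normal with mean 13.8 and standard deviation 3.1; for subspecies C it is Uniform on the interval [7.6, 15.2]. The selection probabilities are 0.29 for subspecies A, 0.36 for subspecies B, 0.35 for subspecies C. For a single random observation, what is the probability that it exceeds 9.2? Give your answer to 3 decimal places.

Conditional on each subspecies, P(X > 9.2): A: 0.288447; B: 0.931078; C: 0.789474.
By total probability, P(X > 9.2) = 0.29·0.288447 + 0.36·0.931078 + 0.35·0.789474 = 0.695154.

0.695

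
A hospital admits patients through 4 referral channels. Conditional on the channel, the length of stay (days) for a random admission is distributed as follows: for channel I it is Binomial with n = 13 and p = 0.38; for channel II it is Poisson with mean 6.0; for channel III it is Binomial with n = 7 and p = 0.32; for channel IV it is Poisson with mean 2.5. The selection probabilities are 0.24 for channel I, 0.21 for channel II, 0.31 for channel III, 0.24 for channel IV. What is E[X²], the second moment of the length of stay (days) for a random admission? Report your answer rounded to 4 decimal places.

19.5396

For each component E[X²] = Var + (mean)², giving I: 27.4664; II: 42; III: 6.5408; IV: 8.75.
Overall E[X²] = 0.24·27.4664 + 0.21·42 + 0.31·6.5408 + 0.24·8.75 = 19.5396.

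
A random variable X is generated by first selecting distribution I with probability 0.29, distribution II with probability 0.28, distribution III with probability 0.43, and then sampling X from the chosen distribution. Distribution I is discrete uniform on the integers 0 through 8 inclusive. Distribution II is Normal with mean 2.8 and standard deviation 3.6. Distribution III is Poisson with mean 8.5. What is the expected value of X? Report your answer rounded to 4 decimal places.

Component means — I: 4; II: 2.8; III: 8.5.
E[X] = 0.29·4 + 0.28·2.8 + 0.43·8.5 = 5.599.

5.5990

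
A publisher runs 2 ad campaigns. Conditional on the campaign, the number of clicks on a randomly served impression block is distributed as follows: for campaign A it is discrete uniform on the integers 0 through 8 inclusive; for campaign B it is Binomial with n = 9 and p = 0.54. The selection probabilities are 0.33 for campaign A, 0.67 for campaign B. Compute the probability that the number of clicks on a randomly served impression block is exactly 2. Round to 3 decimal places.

0.067

Conditional on each campaign, P(X = 2): A: 0.111111; B: 0.0457504.
By total probability, P(X = 2) = 0.33·0.111111 + 0.67·0.0457504 = 0.0673194.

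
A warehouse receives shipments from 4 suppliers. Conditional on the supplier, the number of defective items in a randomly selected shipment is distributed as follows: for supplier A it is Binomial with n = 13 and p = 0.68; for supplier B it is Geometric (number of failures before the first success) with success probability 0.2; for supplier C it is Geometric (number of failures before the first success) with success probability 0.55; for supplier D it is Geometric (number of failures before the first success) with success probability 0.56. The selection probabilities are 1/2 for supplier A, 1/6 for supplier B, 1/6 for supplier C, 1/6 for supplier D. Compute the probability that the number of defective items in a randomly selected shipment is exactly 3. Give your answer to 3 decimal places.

Conditional on each supplier, P(X = 3): A: 0.00101249; B: 0.1024; C: 0.0501187; D: 0.047703.
By total probability, P(X = 3) = 0.5·0.00101249 + 0.166667·0.1024 + 0.166667·0.0501187 + 0.166667·0.047703 = 0.0338765.

0.034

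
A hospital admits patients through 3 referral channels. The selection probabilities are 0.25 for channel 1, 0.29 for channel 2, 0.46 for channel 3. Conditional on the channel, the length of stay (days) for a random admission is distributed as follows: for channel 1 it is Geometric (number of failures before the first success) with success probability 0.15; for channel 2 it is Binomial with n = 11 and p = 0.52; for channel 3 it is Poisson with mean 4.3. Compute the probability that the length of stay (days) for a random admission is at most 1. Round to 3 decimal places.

0.104

Conditional on each channel, P(X ≤ 1): 1: 0.2775; 2: 0.00402535; 3: 0.0719134.
By total probability, P(X ≤ 1) = 0.25·0.2775 + 0.29·0.00402535 + 0.46·0.0719134 = 0.103622.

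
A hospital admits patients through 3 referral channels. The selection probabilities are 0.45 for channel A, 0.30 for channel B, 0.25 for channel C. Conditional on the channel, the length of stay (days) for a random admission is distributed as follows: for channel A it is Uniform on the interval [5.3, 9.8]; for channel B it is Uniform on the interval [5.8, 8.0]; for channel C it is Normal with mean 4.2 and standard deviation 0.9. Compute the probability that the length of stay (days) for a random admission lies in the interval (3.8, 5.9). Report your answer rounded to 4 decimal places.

Conditional on each channel, P(3.8 < X < 5.9): A: 0.133333; B: 0.0454545; C: 0.642186.
By total probability, P(3.8 < X < 5.9) = 0.45·0.133333 + 0.3·0.0454545 + 0.25·0.642186 = 0.234183.

0.2342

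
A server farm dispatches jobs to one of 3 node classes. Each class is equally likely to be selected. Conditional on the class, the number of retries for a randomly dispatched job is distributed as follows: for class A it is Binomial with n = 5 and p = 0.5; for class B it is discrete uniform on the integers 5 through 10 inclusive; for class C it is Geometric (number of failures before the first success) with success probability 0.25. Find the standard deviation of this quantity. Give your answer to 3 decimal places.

3.232

Per component, A: μ=2.5, E[X²]=7.5; B: μ=7.5, E[X²]=59.1667; C: μ=3, E[X²]=21.
E[X] = 0.333333·2.5 + 0.333333·7.5 + 0.333333·3 = 4.33333.
E[X²] = 0.333333·7.5 + 0.333333·59.1667 + 0.333333·21 = 29.2222.
Var(X) = E[X²] − (E[X])² = 29.2222 − 18.7778 = 10.4444.
SD(X) = √10.4444 = 3.23179.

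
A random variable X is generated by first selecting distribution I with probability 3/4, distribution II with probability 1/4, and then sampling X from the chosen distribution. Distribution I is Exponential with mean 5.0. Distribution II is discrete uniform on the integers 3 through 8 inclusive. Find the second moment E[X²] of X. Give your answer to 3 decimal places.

45.792

For each component E[X²] = Var + (mean)², giving I: 50; II: 33.1667.
Overall E[X²] = 0.75·50 + 0.25·33.1667 = 45.7917.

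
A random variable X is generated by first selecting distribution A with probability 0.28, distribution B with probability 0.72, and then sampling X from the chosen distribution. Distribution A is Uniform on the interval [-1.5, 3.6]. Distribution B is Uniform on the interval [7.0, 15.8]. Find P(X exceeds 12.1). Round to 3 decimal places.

0.303

Conditional on each component, P(X > 12.1): A: 0; B: 0.420455.
By total probability, P(X > 12.1) = 0.28·0 + 0.72·0.420455 = 0.302727.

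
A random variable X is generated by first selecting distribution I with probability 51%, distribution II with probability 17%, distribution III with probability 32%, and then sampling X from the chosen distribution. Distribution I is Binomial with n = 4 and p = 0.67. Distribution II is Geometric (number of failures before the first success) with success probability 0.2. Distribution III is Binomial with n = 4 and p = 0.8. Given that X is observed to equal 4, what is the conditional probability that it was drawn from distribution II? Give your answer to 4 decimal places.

Likelihoods P(X=4 | ·): I: 0.201511; II: 0.08192; III: 0.4096.
Posterior ∝ prior × likelihood. Numerator for II: 0.17·0.08192 = 0.0139264.
Normalizing constant: 0.51·0.201511 + 0.17·0.08192 + 0.32·0.4096 = 0.247769.
P(II | observation) = 0.0139264 / 0.247769 = 0.0562072.

0.0562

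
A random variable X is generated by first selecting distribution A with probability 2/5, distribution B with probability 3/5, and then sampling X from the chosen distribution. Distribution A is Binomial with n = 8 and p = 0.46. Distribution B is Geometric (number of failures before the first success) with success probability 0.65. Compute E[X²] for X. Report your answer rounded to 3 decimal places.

For each component E[X²] = Var + (mean)², giving A: 15.5296; B: 1.11834.
Overall E[X²] = 0.4·15.5296 + 0.6·1.11834 = 6.88285.

6.883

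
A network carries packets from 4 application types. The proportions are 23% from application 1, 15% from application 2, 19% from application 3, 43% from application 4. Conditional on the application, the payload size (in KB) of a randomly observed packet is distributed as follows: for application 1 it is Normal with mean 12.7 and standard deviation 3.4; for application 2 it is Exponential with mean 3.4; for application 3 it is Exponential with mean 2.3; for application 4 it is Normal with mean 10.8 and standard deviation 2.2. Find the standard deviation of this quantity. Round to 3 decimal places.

Per component, 1: μ=12.7, E[X²]=172.85; 2: μ=3.4, E[X²]=23.12; 3: μ=2.3, E[X²]=10.58; 4: μ=10.8, E[X²]=121.48.
E[X] = 0.23·12.7 + 0.15·3.4 + 0.19·2.3 + 0.43·10.8 = 8.512.
E[X²] = 0.23·172.85 + 0.15·23.12 + 0.19·10.58 + 0.43·121.48 = 97.4701.
Var(X) = E[X²] − (E[X])² = 97.4701 − 72.4541 = 25.016.
SD(X) = √25.016 = 5.0016.

5.002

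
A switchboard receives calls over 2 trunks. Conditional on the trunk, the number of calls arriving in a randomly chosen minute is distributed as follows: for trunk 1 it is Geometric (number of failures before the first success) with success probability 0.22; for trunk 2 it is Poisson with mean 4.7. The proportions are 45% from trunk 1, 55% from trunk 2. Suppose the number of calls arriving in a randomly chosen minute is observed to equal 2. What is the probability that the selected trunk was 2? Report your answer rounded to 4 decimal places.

Likelihoods P(X=2 | ·): 1: 0.133848; 2: 0.100457.
Posterior ∝ prior × likelihood. Numerator for 2: 0.55·0.100457 = 0.0552515.
Normalizing constant: 0.45·0.133848 + 0.55·0.100457 = 0.115483.
P(2 | observation) = 0.0552515 / 0.115483 = 0.478438.

0.4784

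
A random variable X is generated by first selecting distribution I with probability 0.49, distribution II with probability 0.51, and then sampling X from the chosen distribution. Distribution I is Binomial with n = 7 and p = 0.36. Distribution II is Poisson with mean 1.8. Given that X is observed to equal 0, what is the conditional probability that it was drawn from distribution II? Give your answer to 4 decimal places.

0.7964

Likelihoods P(X=0 | ·): I: 0.0439805; II: 0.165299.
Posterior ∝ prior × likelihood. Numerator for II: 0.51·0.165299 = 0.0843024.
Normalizing constant: 0.49·0.0439805 + 0.51·0.165299 = 0.105853.
P(II | observation) = 0.0843024 / 0.105853 = 0.796411.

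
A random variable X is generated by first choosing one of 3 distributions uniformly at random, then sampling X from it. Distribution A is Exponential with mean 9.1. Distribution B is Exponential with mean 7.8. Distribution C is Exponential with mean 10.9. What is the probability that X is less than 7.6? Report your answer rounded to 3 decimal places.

0.564

Conditional on each component, P(X < 7.6): A: 0.566197; B: 0.622566; C: 0.502046.
By total probability, P(X < 7.6) = 0.333333·0.566197 + 0.333333·0.622566 + 0.333333·0.502046 = 0.563603.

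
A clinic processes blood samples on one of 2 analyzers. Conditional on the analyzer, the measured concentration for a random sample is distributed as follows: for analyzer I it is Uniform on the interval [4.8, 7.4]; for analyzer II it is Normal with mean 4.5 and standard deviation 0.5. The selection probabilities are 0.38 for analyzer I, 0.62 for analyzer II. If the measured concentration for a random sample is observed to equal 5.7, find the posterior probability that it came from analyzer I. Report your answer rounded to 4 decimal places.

0.8403

Likelihoods f(5.7 | ·): I: 0.384615; II: 0.0447891.
Posterior ∝ prior × likelihood. Numerator for I: 0.38·0.384615 = 0.146154.
Normalizing constant: 0.38·0.384615 + 0.62·0.0447891 = 0.173923.
P(I | observation) = 0.146154 / 0.173923 = 0.840336.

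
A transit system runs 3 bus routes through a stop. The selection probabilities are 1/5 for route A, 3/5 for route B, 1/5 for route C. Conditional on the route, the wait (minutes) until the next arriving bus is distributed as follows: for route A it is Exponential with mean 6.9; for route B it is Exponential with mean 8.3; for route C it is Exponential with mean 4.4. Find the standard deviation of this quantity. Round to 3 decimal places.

Per component, A: μ=6.9, E[X²]=95.22; B: μ=8.3, E[X²]=137.78; C: μ=4.4, E[X²]=38.72.
E[X] = 0.2·6.9 + 0.6·8.3 + 0.2·4.4 = 7.24.
E[X²] = 0.2·95.22 + 0.6·137.78 + 0.2·38.72 = 109.456.
Var(X) = E[X²] − (E[X])² = 109.456 − 52.4176 = 57.0384.
SD(X) = √57.0384 = 7.55238.

7.552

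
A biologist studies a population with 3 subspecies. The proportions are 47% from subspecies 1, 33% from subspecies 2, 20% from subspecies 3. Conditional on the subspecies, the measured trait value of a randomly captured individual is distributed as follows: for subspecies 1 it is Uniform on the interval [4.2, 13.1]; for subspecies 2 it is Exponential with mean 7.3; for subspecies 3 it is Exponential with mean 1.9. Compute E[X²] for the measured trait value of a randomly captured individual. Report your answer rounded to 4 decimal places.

74.8844

For each component E[X²] = Var + (mean)², giving 1: 81.4233; 2: 106.58; 3: 7.22.
Overall E[X²] = 0.47·81.4233 + 0.33·106.58 + 0.2·7.22 = 74.8844.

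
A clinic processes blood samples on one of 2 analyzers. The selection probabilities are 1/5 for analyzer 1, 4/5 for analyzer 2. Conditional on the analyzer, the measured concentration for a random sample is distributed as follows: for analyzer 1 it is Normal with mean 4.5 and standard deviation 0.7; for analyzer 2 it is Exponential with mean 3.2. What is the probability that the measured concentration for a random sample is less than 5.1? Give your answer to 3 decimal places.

Conditional on each analyzer, P(X < 5.1): 1: 0.804317; 2: 0.796838.
By total probability, P(X < 5.1) = 0.2·0.804317 + 0.8·0.796838 = 0.798334.

0.798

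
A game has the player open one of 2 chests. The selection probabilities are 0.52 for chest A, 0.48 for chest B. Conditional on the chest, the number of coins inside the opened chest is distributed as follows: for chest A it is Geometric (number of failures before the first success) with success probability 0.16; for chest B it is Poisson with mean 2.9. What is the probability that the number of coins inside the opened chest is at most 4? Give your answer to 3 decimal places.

0.702

Conditional on each chest, P(X ≤ 4): A: 0.581788; B: 0.831777.
By total probability, P(X ≤ 4) = 0.52·0.581788 + 0.48·0.831777 = 0.701783.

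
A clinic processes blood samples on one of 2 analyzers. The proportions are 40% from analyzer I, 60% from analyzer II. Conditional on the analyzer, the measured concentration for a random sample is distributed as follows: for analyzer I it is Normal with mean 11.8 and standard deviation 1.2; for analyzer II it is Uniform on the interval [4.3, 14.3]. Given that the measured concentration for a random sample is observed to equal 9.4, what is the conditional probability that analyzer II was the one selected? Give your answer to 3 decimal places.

Likelihoods f(9.4 | ·): I: 0.0449925; II: 0.1.
Posterior ∝ prior × likelihood. Numerator for II: 0.6·0.1 = 0.06.
Normalizing constant: 0.4·0.0449925 + 0.6·0.1 = 0.077997.
P(II | observation) = 0.06 / 0.077997 = 0.76926.

0.769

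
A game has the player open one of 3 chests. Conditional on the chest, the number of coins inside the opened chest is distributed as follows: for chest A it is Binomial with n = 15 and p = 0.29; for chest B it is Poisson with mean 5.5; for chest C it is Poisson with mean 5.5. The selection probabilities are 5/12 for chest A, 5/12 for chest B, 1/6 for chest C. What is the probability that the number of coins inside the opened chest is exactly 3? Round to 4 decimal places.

Conditional on each chest, P(X = 3): A: 0.182098; B: 0.113323; C: 0.113323.
By total probability, P(X = 3) = 0.416667·0.182098 + 0.416667·0.113323 + 0.166667·0.113323 = 0.141979.

0.1420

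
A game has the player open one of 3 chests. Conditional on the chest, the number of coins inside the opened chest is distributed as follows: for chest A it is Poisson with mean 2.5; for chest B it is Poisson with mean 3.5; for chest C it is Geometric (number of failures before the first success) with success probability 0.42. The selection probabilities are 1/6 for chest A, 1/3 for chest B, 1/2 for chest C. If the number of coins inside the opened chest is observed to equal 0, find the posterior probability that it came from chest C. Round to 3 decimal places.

Likelihoods P(X=0 | ·): A: 0.082085; B: 0.0301974; C: 0.42.
Posterior ∝ prior × likelihood. Numerator for C: 0.5·0.42 = 0.21.
Normalizing constant: 0.166667·0.082085 + 0.333333·0.0301974 + 0.5·0.42 = 0.233747.
P(C | observation) = 0.21 / 0.233747 = 0.898409.

0.898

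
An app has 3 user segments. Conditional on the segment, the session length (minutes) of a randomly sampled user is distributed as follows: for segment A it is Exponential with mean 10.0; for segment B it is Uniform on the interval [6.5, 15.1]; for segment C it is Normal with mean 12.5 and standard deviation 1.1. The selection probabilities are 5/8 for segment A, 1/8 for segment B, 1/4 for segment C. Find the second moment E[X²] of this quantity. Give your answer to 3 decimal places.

For each component E[X²] = Var + (mean)², giving A: 200; B: 122.803; C: 157.46.
Overall E[X²] = 0.625·200 + 0.125·122.803 + 0.25·157.46 = 179.715.

179.715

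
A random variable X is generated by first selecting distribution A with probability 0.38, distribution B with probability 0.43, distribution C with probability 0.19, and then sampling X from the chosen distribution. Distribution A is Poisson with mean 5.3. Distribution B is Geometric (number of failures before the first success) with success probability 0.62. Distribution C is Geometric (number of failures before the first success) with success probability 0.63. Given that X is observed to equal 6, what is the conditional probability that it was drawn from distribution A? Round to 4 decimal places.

0.9813

Likelihoods P(X=6 | ·): A: 0.15366; B: 0.00186678; C: 0.00161641.
Posterior ∝ prior × likelihood. Numerator for A: 0.38·0.15366 = 0.058391.
Normalizing constant: 0.38·0.15366 + 0.43·0.00186678 + 0.19·0.00161641 = 0.0595008.
P(A | observation) = 0.058391 / 0.0595008 = 0.981348.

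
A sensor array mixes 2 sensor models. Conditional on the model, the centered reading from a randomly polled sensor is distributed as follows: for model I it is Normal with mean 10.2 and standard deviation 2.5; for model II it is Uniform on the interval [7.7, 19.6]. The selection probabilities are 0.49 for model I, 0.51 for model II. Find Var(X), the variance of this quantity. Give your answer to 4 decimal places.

12.0554

Per component, I: μ=10.2, E[X²]=110.29; II: μ=13.65, E[X²]=198.123.
E[X] = 0.49·10.2 + 0.51·13.65 = 11.9595.
E[X²] = 0.49·110.29 + 0.51·198.123 = 155.085.
Var(X) = E[X²] − (E[X])² = 155.085 − 143.03 = 12.0554.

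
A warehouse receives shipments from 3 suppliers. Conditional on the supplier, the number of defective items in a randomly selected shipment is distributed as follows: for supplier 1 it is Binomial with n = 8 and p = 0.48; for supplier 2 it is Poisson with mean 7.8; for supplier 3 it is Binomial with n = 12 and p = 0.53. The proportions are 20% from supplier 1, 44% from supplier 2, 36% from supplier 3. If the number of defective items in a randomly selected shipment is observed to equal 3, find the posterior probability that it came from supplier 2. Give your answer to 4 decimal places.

0.1913

Likelihoods P(X=3 | ·): 1: 0.235466; 2: 0.0324068; 3: 0.0366548.
Posterior ∝ prior × likelihood. Numerator for 2: 0.44·0.0324068 = 0.014259.
Normalizing constant: 0.2·0.235466 + 0.44·0.0324068 + 0.36·0.0366548 = 0.0745479.
P(2 | observation) = 0.014259 / 0.0745479 = 0.191273.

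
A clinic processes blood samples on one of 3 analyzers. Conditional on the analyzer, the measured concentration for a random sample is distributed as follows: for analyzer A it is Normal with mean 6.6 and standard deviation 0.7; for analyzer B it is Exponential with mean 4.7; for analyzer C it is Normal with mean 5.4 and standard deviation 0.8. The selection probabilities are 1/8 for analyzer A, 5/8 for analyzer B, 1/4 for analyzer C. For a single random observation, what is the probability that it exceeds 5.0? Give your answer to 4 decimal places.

Conditional on each analyzer, P(X > 5.0): A: 0.988865; B: 0.345131; C: 0.691462.
By total probability, P(X > 5.0) = 0.125·0.988865 + 0.625·0.345131 + 0.25·0.691462 = 0.512181.

0.5122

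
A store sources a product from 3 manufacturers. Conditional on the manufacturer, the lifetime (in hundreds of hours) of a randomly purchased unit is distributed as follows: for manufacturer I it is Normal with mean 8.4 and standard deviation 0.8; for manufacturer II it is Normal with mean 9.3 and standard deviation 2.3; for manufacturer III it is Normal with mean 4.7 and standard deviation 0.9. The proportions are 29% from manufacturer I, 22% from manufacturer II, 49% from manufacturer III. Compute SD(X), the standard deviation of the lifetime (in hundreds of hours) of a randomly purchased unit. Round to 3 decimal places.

Per component, I: μ=8.4, E[X²]=71.2; II: μ=9.3, E[X²]=91.78; III: μ=4.7, E[X²]=22.9.
E[X] = 0.29·8.4 + 0.22·9.3 + 0.49·4.7 = 6.785.
E[X²] = 0.29·71.2 + 0.22·91.78 + 0.49·22.9 = 52.0606.
Var(X) = E[X²] − (E[X])² = 52.0606 − 46.0362 = 6.02437.
SD(X) = √6.02437 = 2.45446.

2.454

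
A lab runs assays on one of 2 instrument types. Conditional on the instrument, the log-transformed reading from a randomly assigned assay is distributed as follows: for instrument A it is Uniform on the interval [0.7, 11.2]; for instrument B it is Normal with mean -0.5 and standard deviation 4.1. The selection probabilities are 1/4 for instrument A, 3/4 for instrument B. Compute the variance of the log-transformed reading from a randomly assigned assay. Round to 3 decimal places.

Per component, A: μ=5.95, E[X²]=44.59; B: μ=-0.5, E[X²]=17.06.
E[X] = 0.25·5.95 + 0.75·-0.5 = 1.1125.
E[X²] = 0.25·44.59 + 0.75·17.06 = 23.9425.
Var(X) = E[X²] − (E[X])² = 23.9425 − 1.23766 = 22.7048.

22.705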